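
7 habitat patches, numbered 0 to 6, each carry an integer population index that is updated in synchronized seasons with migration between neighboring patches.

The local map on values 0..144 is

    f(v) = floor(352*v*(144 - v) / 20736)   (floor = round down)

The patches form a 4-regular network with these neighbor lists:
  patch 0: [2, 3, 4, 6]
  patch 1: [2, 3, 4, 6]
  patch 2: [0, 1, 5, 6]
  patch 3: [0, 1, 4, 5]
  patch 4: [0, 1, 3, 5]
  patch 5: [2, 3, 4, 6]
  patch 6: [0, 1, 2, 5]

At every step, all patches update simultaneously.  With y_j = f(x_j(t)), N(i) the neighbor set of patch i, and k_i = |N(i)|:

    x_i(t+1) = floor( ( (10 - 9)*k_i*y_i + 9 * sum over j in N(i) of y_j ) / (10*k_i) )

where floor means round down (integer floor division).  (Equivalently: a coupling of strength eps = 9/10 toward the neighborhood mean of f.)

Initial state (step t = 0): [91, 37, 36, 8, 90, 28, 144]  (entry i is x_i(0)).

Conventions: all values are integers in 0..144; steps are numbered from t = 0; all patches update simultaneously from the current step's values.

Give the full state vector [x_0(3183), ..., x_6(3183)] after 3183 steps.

Simulating step by step:
t=0: [91, 37, 36, 8, 90, 28, 144]
t=1: [45, 44, 52, 65, 57, 42, 60]
t=2: [83, 83, 76, 77, 77, 83, 76]
t=3: [86, 86, 85, 85, 85, 86, 85]
t=4: [84, 84, 84, 84, 84, 84, 84]
t=5: [85, 85, 85, 85, 85, 85, 85]
t=6: [85, 85, 85, 85, 85, 85, 85]

Answer: [85, 85, 85, 85, 85, 85, 85]
Key observation: The state at step 5, [85, 85, 85, 85, 85, 85, 85], reappears at step 6: the system is in a cycle of period 1 from step 5 on.  Therefore the state at step 3183 equals the state at step 5 + ((3183 - 5) mod 1) = 5, which is [85, 85, 85, 85, 85, 85, 85].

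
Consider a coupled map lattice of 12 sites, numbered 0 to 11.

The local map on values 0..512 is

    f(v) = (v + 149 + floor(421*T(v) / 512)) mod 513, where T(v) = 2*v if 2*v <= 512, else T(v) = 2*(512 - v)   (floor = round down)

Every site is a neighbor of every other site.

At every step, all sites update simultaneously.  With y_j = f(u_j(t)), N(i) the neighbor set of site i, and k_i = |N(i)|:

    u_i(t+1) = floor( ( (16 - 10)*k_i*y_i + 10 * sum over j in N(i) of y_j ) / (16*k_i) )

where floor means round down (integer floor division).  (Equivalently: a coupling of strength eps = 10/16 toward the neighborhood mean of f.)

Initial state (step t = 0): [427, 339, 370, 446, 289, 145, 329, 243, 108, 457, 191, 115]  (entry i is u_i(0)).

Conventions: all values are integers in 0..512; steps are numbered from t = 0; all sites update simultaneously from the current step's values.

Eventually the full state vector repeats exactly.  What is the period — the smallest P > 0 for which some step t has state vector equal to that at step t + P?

Simulating step by step:
t=0: [427, 339, 370, 446, 289, 145, 329, 243, 108, 457, 191, 115]
t=1: [232, 250, 243, 228, 260, 173, 252, 256, 305, 226, 212, 311]
t=2: [253, 268, 262, 249, 272, 203, 270, 273, 263, 248, 236, 262]
t=3: [293, 293, 294, 290, 292, 251, 293, 292, 294, 289, 279, 294]
t=4: [290, 290, 289, 290, 290, 293, 290, 290, 289, 290, 293, 289]
t=5: [290, 290, 290, 290, 290, 290, 290, 290, 290, 290, 290, 290]
t=6: [291, 291, 291, 291, 291, 291, 291, 291, 291, 291, 291, 291]
t=7: [290, 290, 290, 290, 290, 290, 290, 290, 290, 290, 290, 290]

Answer: 2
Key observation: The state at step 5, [290, 290, 290, 290, 290, 290, 290, 290, 290, 290, 290, 290], reappears at step 7 — and no state repeats earlier — so the cycle the system enters has period 2.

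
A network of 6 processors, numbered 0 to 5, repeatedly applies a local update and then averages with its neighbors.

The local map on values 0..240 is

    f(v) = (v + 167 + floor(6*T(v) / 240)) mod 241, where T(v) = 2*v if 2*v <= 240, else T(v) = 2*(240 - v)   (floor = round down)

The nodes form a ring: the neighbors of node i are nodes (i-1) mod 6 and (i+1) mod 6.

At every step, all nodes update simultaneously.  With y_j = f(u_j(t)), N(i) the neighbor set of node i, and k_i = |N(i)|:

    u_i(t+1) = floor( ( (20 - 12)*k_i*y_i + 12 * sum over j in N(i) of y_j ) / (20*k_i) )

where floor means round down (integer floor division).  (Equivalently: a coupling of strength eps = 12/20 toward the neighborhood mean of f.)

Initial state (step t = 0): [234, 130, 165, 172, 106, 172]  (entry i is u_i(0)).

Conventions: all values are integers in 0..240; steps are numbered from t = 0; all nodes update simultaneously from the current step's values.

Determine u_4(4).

Simulating step by step:
t=0: [234, 130, 165, 172, 106, 172]
t=1: [112, 100, 86, 79, 75, 99]
t=2: [35, 30, 18, 9, 12, 25]
t=3: [198, 195, 186, 179, 182, 191]
t=4: [123, 121, 114, 110, 112, 118]

Answer: u_4(4) = 112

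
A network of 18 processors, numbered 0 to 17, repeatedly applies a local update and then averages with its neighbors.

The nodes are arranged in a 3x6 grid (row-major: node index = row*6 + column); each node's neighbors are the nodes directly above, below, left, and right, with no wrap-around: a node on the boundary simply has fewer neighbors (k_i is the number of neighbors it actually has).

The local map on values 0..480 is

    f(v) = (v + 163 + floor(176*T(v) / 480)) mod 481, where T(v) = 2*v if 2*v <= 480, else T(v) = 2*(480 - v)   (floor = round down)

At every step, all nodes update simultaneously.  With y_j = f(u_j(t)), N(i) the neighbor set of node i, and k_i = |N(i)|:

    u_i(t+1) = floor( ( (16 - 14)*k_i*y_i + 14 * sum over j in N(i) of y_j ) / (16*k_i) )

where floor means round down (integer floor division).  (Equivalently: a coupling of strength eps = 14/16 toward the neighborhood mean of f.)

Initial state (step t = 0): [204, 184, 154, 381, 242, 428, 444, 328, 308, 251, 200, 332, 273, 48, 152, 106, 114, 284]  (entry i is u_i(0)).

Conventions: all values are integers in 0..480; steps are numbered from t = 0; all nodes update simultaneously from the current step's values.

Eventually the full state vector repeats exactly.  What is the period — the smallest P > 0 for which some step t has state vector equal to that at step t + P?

Answer: 2
Key observation: The state at step 17, [143, 143, 143, 143, 143, 143, 143, 143, 143, 143, 143, 143, 143, 143, 143, 143, 143, 143], reappears at step 19 — and no state repeats earlier — so the cycle the system enters has period 2.

Derivation:
t=0: [204, 184, 154, 381, 242, 428, 444, 328, 308, 251, 200, 332, 273, 48, 152, 106, 114, 284]
t=1: [70, 170, 126, 199, 102, 114, 95, 127, 249, 149, 152, 98, 187, 221, 259, 301, 185, 224]
t=2: [378, 362, 217, 336, 279, 338, 237, 255, 294, 198, 292, 291, 172, 151, 94, 167, 178, 154]
t=3: [113, 102, 113, 71, 117, 111, 214, 178, 125, 177, 170, 207, 283, 312, 328, 295, 348, 308]
t=4: [215, 388, 337, 383, 365, 221, 280, 252, 357, 328, 275, 275, 87, 219, 192, 222, 215, 87]
t=5: [113, 98, 132, 126, 106, 112, 150, 107, 94, 110, 103, 154, 113, 132, 76, 63, 148, 109]
t=6: [375, 361, 351, 365, 357, 383, 363, 365, 343, 332, 381, 359, 400, 340, 324, 344, 333, 414]
t=7: [130, 130, 128, 126, 133, 129, 134, 127, 125, 128, 126, 137, 128, 129, 124, 121, 133, 127]
t=8: [391, 385, 382, 386, 383, 395, 386, 386, 381, 378, 391, 385, 389, 381, 378, 383, 380, 394]
t=9: [136, 136, 135, 135, 137, 136, 136, 135, 134, 135, 135, 138, 135, 135, 135, 134, 137, 135]
t=10: [398, 397, 396, 397, 397, 400, 397, 397, 396, 396, 399, 397, 397, 397, 395, 397, 396, 400]
t=11: [139, 139, 139, 139, 139, 139, 139, 139, 139, 139, 139, 139, 139, 139, 139, 139, 139, 139]
t=12: [403, 403, 403, 403, 403, 403, 403, 403, 403, 403, 403, 403, 403, 403, 403, 403, 403, 403]
t=13: [141, 141, 141, 141, 141, 141, 141, 141, 141, 141, 141, 141, 141, 141, 141, 141, 141, 141]
t=14: [407, 407, 407, 407, 407, 407, 407, 407, 407, 407, 407, 407, 407, 407, 407, 407, 407, 407]
t=15: [142, 142, 142, 142, 142, 142, 142, 142, 142, 142, 142, 142, 142, 142, 142, 142, 142, 142]
t=16: [409, 409, 409, 409, 409, 409, 409, 409, 409, 409, 409, 409, 409, 409, 409, 409, 409, 409]
t=17: [143, 143, 143, 143, 143, 143, 143, 143, 143, 143, 143, 143, 143, 143, 143, 143, 143, 143]
t=18: [410, 410, 410, 410, 410, 410, 410, 410, 410, 410, 410, 410, 410, 410, 410, 410, 410, 410]
t=19: [143, 143, 143, 143, 143, 143, 143, 143, 143, 143, 143, 143, 143, 143, 143, 143, 143, 143]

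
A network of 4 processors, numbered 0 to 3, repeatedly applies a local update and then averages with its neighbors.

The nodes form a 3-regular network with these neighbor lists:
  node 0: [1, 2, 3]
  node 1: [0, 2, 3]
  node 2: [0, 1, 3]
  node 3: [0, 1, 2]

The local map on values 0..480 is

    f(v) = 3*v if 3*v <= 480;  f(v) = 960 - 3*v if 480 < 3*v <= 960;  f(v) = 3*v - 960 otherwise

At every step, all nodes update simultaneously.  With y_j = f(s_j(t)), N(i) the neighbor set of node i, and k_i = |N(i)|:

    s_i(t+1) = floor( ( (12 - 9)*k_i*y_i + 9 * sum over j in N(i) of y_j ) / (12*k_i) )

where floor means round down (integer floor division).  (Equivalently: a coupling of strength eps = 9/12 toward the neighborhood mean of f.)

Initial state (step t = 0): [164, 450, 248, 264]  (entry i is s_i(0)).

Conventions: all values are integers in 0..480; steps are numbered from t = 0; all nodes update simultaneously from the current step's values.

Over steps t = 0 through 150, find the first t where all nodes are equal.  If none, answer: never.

Simulating step by step:
t=0: [164, 450, 248, 264]  (not all equal)
t=1: [310, 310, 310, 310]  (all equal)

Answer: 1
Key observation: Synchronization is absorbing here: once all nodes are equal they stay equal, and step 1 is the first all-equal step.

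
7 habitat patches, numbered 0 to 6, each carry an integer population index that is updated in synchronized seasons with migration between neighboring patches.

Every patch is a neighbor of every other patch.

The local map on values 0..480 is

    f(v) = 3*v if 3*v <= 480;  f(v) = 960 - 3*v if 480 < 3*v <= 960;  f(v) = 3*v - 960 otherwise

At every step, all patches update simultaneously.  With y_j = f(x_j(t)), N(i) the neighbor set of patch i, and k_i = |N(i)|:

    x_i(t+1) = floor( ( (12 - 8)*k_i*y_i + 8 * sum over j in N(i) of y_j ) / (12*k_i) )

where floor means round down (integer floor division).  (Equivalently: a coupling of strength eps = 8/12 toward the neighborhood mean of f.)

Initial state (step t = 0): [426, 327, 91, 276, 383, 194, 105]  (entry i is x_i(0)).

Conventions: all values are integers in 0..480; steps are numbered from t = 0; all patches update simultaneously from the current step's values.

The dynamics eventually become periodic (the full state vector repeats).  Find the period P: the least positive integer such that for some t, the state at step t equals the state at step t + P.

Answer: 16
Key observation: The state at step 10, [297, 297, 297, 297, 297, 297, 297], reappears at step 26 — and no state repeats earlier — so the cycle the system enters has period 16.

Derivation:
t=0: [426, 327, 91, 276, 383, 194, 105]
t=1: [251, 185, 241, 210, 222, 264, 250]
t=2: [251, 295, 258, 279, 271, 243, 252]
t=3: [176, 147, 171, 157, 163, 181, 175]
t=4: [442, 444, 445, 450, 450, 438, 442]
t=5: [371, 373, 373, 377, 377, 369, 371]
t=6: [157, 159, 159, 161, 161, 156, 157]
t=7: [473, 474, 474, 474, 474, 472, 473]
t=8: [460, 460, 460, 460, 460, 459, 460]
t=9: [419, 419, 419, 419, 419, 419, 419]
t=10: [297, 297, 297, 297, 297, 297, 297]
t=11: [69, 69, 69, 69, 69, 69, 69]
t=12: [207, 207, 207, 207, 207, 207, 207]
t=13: [339, 339, 339, 339, 339, 339, 339]
t=14: [57, 57, 57, 57, 57, 57, 57]
t=15: [171, 171, 171, 171, 171, 171, 171]
t=16: [447, 447, 447, 447, 447, 447, 447]
t=17: [381, 381, 381, 381, 381, 381, 381]
t=18: [183, 183, 183, 183, 183, 183, 183]
t=19: [411, 411, 411, 411, 411, 411, 411]
t=20: [273, 273, 273, 273, 273, 273, 273]
t=21: [141, 141, 141, 141, 141, 141, 141]
t=22: [423, 423, 423, 423, 423, 423, 423]
t=23: [309, 309, 309, 309, 309, 309, 309]
t=24: [33, 33, 33, 33, 33, 33, 33]
t=25: [99, 99, 99, 99, 99, 99, 99]
t=26: [297, 297, 297, 297, 297, 297, 297]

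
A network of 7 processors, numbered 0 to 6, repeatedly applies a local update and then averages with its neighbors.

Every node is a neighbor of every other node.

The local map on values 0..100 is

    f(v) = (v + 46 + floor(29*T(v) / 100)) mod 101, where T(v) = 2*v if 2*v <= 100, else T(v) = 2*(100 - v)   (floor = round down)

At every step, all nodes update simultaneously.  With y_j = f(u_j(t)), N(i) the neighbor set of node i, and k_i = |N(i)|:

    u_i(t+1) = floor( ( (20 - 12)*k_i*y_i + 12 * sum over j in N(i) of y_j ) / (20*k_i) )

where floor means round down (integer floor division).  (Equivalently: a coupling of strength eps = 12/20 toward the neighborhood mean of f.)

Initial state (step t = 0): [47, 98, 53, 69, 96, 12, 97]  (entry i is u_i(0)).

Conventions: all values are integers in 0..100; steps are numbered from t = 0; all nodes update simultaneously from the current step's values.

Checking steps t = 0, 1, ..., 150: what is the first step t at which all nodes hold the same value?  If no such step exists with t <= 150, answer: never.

Answer: 6
Key observation: Synchronization is absorbing here: once all nodes are equal they stay equal, and step 6 is the first all-equal step.

Derivation:
t=0: [47, 98, 53, 69, 96, 12, 97]  (not all equal)
t=1: [32, 40, 34, 36, 39, 46, 39]  (not all equal)
t=2: [52, 25, 53, 23, 25, 28, 25]  (not all equal)
t=3: [54, 73, 55, 72, 73, 74, 73]  (not all equal)
t=4: [29, 31, 29, 31, 31, 31, 31]  (not all equal)
t=5: [92, 93, 92, 93, 93, 93, 93]  (not all equal)
t=6: [41, 41, 41, 41, 41, 41, 41]  (all equal)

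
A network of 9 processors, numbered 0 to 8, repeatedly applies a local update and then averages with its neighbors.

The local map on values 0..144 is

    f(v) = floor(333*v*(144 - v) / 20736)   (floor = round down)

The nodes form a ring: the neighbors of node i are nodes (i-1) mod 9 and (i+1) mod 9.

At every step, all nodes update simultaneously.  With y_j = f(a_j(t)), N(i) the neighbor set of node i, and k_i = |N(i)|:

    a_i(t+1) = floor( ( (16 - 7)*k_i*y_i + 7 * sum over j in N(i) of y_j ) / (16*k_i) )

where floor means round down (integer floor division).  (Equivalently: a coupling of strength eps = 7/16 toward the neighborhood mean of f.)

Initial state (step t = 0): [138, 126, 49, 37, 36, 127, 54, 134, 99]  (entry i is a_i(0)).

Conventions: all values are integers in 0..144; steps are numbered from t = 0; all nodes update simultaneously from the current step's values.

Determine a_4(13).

Simulating step by step:
t=0: [138, 126, 49, 37, 36, 127, 54, 134, 99]
t=1: [30, 39, 63, 65, 56, 49, 55, 44, 47]
t=2: [60, 66, 77, 81, 78, 75, 75, 72, 68]
t=3: [80, 81, 81, 81, 82, 82, 83, 82, 81]
t=4: [81, 81, 81, 81, 81, 81, 81, 81, 81]
t=5: [81, 81, 81, 81, 81, 81, 81, 81, 81]
t=6: [81, 81, 81, 81, 81, 81, 81, 81, 81]
t=7: [81, 81, 81, 81, 81, 81, 81, 81, 81]
t=8: [81, 81, 81, 81, 81, 81, 81, 81, 81]
t=9: [81, 81, 81, 81, 81, 81, 81, 81, 81]
t=10: [81, 81, 81, 81, 81, 81, 81, 81, 81]
t=11: [81, 81, 81, 81, 81, 81, 81, 81, 81]
t=12: [81, 81, 81, 81, 81, 81, 81, 81, 81]
t=13: [81, 81, 81, 81, 81, 81, 81, 81, 81]

Answer: a_4(13) = 81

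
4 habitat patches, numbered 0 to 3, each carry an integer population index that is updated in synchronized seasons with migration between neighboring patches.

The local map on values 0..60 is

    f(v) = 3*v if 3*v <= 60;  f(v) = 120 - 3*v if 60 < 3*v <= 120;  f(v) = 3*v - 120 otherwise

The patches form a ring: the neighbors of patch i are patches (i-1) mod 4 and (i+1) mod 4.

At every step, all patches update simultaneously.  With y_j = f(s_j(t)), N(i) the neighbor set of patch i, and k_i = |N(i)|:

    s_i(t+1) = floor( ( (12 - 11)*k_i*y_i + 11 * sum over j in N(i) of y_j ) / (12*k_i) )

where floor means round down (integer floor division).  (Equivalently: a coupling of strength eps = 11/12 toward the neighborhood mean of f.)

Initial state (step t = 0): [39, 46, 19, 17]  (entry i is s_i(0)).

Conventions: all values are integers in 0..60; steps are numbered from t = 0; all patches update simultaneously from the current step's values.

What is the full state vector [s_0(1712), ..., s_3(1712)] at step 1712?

Simulating step by step:
t=0: [39, 46, 19, 17]
t=1: [31, 29, 36, 31]
t=2: [29, 20, 28, 20]
t=3: [57, 36, 58, 36]
t=4: [15, 49, 15, 49]
t=5: [28, 43, 28, 43]
t=6: [11, 33, 11, 33]
t=7: [22, 32, 22, 32]
t=8: [26, 51, 26, 51]
t=9: [33, 41, 33, 41]
t=10: [4, 19, 4, 19]
t=11: [53, 15, 53, 15]
t=12: [44, 39, 44, 39]
t=13: [3, 11, 3, 11]
t=14: [31, 11, 31, 11]
t=15: [32, 27, 32, 27]
t=16: [37, 25, 37, 25]
t=17: [42, 12, 42, 12]
t=18: [33, 8, 33, 8]
t=19: [23, 21, 23, 21]
t=20: [56, 51, 56, 51]
t=21: [34, 46, 34, 46]
t=22: [18, 18, 18, 18]
t=23: [54, 54, 54, 54]
t=24: [42, 42, 42, 42]
t=25: [6, 6, 6, 6]
t=26: [18, 18, 18, 18]

Answer: [42, 42, 42, 42]
Key observation: The state at step 22, [18, 18, 18, 18], reappears at step 26: the system is in a cycle of period 4 from step 22 on.  Therefore the state at step 1712 equals the state at step 22 + ((1712 - 22) mod 4) = 24, which is [42, 42, 42, 42].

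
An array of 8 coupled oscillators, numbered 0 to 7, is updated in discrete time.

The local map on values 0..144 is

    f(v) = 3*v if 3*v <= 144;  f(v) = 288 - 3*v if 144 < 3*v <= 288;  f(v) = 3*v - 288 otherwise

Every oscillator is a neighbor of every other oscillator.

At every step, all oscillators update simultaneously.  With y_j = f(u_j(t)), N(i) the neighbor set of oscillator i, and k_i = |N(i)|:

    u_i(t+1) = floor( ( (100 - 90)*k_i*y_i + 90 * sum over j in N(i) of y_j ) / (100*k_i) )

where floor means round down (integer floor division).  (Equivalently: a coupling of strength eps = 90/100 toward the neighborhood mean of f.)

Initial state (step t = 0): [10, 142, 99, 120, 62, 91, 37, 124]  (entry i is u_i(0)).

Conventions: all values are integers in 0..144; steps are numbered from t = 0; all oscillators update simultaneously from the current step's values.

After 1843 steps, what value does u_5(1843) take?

Simulating step by step:
t=0: [10, 142, 99, 120, 62, 91, 37, 124]
t=1: [71, 68, 71, 70, 69, 71, 68, 69]
t=2: [79, 78, 79, 79, 79, 79, 78, 79]
t=3: [51, 51, 51, 51, 51, 51, 51, 51]
t=4: [135, 135, 135, 135, 135, 135, 135, 135]
t=5: [117, 117, 117, 117, 117, 117, 117, 117]
t=6: [63, 63, 63, 63, 63, 63, 63, 63]
t=7: [99, 99, 99, 99, 99, 99, 99, 99]
t=8: [9, 9, 9, 9, 9, 9, 9, 9]
t=9: [27, 27, 27, 27, 27, 27, 27, 27]
t=10: [81, 81, 81, 81, 81, 81, 81, 81]
t=11: [45, 45, 45, 45, 45, 45, 45, 45]
t=12: [135, 135, 135, 135, 135, 135, 135, 135]

Answer: u_5(1843) = 45
Key observation: The state at step 4, [135, 135, 135, 135, 135, 135, 135, 135], reappears at step 12: the system is in a cycle of period 8 from step 4 on.  Therefore the state at step 1843 equals the state at step 4 + ((1843 - 4) mod 8) = 11, which is [45, 45, 45, 45, 45, 45, 45, 45].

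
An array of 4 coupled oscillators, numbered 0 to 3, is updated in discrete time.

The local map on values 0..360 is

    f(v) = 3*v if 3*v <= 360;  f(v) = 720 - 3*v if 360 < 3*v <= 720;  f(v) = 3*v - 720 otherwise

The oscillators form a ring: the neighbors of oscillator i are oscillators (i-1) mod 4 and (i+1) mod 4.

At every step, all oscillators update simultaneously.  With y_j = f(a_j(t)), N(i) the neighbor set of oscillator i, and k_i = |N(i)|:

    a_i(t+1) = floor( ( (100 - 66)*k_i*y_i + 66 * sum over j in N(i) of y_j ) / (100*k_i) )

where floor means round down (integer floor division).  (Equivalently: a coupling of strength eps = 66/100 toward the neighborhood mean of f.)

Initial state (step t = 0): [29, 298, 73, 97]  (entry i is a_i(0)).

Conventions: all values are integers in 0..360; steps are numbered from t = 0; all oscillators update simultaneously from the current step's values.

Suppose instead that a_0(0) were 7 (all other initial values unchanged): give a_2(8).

Simulating step by step:
t=0: [7, 298, 73, 97]
t=1: [160, 138, 227, 178]
t=2: [243, 196, 175, 155]
t=3: [130, 112, 194, 154]
t=4: [308, 268, 242, 242]
t=5: [99, 97, 31, 71]
t=6: [267, 227, 197, 201]
t=7: [79, 82, 95, 109]
t=8: [269, 255, 285, 283]

Answer: a_2(8) = 285
Key observation: This trace re-runs the system from the modified initial state.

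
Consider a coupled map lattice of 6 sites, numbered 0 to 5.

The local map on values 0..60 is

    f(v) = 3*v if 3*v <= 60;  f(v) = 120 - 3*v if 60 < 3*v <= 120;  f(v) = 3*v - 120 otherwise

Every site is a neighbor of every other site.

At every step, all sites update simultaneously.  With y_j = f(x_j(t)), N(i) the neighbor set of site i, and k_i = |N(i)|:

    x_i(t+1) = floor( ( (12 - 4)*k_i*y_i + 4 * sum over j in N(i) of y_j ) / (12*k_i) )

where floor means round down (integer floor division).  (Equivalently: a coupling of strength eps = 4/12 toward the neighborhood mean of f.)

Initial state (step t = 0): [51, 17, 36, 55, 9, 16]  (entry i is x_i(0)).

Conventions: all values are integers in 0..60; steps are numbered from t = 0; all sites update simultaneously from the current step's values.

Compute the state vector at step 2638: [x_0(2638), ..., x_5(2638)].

Simulating step by step:
t=0: [51, 17, 36, 55, 9, 16]
t=1: [34, 45, 21, 41, 30, 43]
t=2: [19, 17, 43, 10, 26, 14]
t=3: [49, 46, 20, 33, 40, 40]
t=4: [24, 19, 44, 21, 8, 8]
t=5: [43, 49, 22, 49, 29, 29]
t=6: [17, 28, 44, 28, 32, 32]
t=7: [42, 33, 19, 33, 26, 26]
t=8: [16, 25, 46, 25, 37, 37]
t=9: [40, 38, 22, 38, 17, 17]
t=10: [11, 14, 43, 14, 41, 41]
t=11: [28, 34, 14, 34, 10, 10]
t=12: [33, 22, 36, 22, 29, 29]
t=13: [26, 46, 21, 46, 33, 33]
t=14: [37, 22, 46, 22, 24, 24]
t=15: [20, 47, 26, 47, 44, 44]
t=16: [47, 23, 36, 23, 18, 18]
t=17: [28, 46, 23, 46, 48, 48]
t=18: [33, 22, 42, 22, 25, 25]
t=19: [27, 47, 18, 47, 42, 42]
t=20: [33, 22, 42, 22, 13, 13]
t=21: [26, 46, 17, 46, 37, 37]
t=22: [35, 20, 40, 20, 15, 15]
t=23: [24, 51, 15, 51, 42, 42]
t=24: [40, 31, 38, 31, 15, 15]
t=25: [10, 26, 13, 26, 37, 37]
t=26: [29, 36, 34, 36, 16, 16]
t=27: [31, 18, 22, 18, 40, 40]
t=28: [28, 45, 45, 45, 12, 12]
t=29: [31, 19, 19, 19, 31, 31]
t=30: [33, 51, 51, 51, 33, 33]
t=31: [23, 30, 30, 30, 23, 23]
t=32: [46, 34, 34, 34, 46, 46]
t=33: [18, 18, 18, 18, 18, 18]
t=34: [54, 54, 54, 54, 54, 54]
t=35: [42, 42, 42, 42, 42, 42]
t=36: [6, 6, 6, 6, 6, 6]
t=37: [18, 18, 18, 18, 18, 18]

Answer: [54, 54, 54, 54, 54, 54]
Key observation: The state at step 33, [18, 18, 18, 18, 18, 18], reappears at step 37: the system is in a cycle of period 4 from step 33 on.  Therefore the state at step 2638 equals the state at step 33 + ((2638 - 33) mod 4) = 34, which is [54, 54, 54, 54, 54, 54].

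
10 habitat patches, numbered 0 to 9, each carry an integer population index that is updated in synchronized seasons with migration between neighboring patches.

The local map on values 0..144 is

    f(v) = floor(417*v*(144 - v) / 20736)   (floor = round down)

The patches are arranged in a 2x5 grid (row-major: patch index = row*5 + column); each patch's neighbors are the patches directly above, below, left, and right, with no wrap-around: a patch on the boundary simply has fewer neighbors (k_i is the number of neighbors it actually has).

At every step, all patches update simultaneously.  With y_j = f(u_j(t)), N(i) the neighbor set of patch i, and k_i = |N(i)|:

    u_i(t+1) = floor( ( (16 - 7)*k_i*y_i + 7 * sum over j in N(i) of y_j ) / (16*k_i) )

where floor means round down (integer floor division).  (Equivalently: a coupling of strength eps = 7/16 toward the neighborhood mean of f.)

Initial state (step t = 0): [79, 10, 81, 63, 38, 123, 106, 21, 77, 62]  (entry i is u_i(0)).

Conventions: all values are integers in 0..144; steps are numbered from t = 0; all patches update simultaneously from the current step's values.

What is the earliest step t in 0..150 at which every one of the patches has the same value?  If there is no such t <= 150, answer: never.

Simulating step by step:
t=0: [79, 10, 81, 63, 38, 123, 106, 21, 77, 62]  (not all equal)
t=1: [74, 56, 83, 99, 90, 68, 64, 70, 95, 97]  (not all equal)
t=2: [102, 100, 99, 92, 93, 103, 102, 101, 93, 92]  (not all equal)
t=3: [86, 87, 89, 94, 95, 84, 86, 88, 94, 95]  (not all equal)
t=4: [100, 99, 97, 94, 93, 100, 99, 98, 94, 93]  (not all equal)
t=5: [88, 89, 91, 93, 94, 88, 89, 90, 93, 94]  (not all equal)
t=6: [98, 97, 96, 95, 94, 98, 98, 96, 95, 94]  (not all equal)
t=7: [90, 90, 92, 93, 93, 90, 90, 91, 93, 93]  (not all equal)
t=8: [97, 96, 96, 95, 95, 97, 96, 96, 95, 95]  (not all equal)
t=9: [91, 91, 92, 92, 93, 91, 91, 92, 92, 93]  (not all equal)
t=10: [96, 96, 96, 95, 95, 96, 96, 96, 95, 95]  (not all equal)
t=11: [92, 92, 92, 92, 93, 92, 92, 92, 92, 93]  (not all equal)
t=12: [96, 96, 96, 95, 95, 96, 96, 96, 95, 95]  (not all equal)

Answer: never
Key observation: The state at step 10 reappears at step 12 — the system is in a cycle of period 2 from step 10 on.  No step 0..12 is synchronized, and the cycle repeats forever, so no step up to 150 (or ever) has all patches equal.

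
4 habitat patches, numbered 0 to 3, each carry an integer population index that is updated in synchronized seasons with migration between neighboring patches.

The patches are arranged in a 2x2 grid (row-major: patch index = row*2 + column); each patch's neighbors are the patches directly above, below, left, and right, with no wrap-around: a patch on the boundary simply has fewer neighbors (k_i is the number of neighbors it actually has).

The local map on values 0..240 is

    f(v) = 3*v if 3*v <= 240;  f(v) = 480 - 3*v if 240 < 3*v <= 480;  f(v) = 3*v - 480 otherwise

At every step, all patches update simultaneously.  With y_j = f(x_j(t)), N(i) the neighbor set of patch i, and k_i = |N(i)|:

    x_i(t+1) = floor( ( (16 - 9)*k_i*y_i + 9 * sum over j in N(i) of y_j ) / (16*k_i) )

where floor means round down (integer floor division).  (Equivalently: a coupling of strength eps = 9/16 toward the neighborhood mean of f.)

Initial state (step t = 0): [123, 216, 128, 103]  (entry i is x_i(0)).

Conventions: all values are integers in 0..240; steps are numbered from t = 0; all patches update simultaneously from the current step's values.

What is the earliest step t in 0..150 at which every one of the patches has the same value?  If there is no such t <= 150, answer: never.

Simulating step by step:
t=0: [123, 216, 128, 103]  (not all equal)
t=1: [122, 152, 121, 149]  (not all equal)
t=2: [89, 51, 92, 54]  (not all equal)
t=3: [193, 172, 194, 171]  (not all equal)
t=4: [82, 52, 81, 53]  (not all equal)
t=5: [212, 178, 214, 180]  (not all equal)
t=6: [129, 84, 131, 87]  (not all equal)
t=7: [129, 187, 125, 184]  (not all equal)
t=8: [93, 81, 92, 83]  (not all equal)
t=9: [211, 225, 210, 225]  (not all equal)
t=10: [163, 183, 163, 182]  (not all equal)
t=11: [25, 51, 25, 50]  (not all equal)
t=12: [96, 130, 96, 129]  (not all equal)
t=13: [163, 119, 164, 120]  (not all equal)
t=14: [41, 90, 41, 90]  (not all equal)
t=15: [147, 185, 147, 185]  (not all equal)
t=16: [49, 64, 49, 64]  (not all equal)
t=17: [159, 179, 159, 179]  (not all equal)
t=18: [18, 41, 18, 41]  (not all equal)
t=19: [73, 103, 73, 103]  (not all equal)
t=20: [205, 184, 205, 184]  (not all equal)
t=21: [117, 89, 117, 89]  (not all equal)
t=22: [152, 189, 152, 189]  (not all equal)
t=23: [41, 69, 41, 69]  (not all equal)
t=24: [146, 183, 146, 183]  (not all equal)
t=25: [49, 61, 49, 61]  (not all equal)
t=26: [157, 172, 157, 172]  (not all equal)
t=27: [16, 28, 16, 28]  (not all equal)
t=28: [58, 73, 58, 73]  (not all equal)
t=29: [186, 206, 186, 206]  (not all equal)
t=30: [94, 121, 94, 121]  (not all equal)
t=31: [175, 139, 175, 139]  (not all equal)
t=32: [50, 57, 50, 57]  (not all equal)
t=33: [155, 165, 155, 165]  (not all equal)
t=34: [15, 15, 15, 15]  (all equal)

Answer: 34
Key observation: Synchronization is absorbing here: once all patches are equal they stay equal, and step 34 is the first all-equal step.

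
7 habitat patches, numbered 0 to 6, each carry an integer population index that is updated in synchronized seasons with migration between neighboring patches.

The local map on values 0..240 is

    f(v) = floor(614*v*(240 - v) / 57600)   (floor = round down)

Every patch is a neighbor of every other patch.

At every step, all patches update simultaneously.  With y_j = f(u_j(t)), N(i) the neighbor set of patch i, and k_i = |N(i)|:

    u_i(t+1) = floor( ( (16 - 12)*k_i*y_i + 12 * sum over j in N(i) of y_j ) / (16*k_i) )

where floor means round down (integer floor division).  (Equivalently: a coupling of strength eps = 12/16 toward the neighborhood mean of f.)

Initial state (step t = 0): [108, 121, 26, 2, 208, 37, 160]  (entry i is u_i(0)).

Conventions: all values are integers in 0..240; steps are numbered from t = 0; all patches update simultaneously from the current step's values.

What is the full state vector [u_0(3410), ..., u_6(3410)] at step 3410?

Answer: [146, 146, 146, 146, 146, 146, 146]
Key observation: The state at step 3, [146, 146, 146, 146, 146, 146, 146], reappears at step 4: the system is in a cycle of period 1 from step 3 on.  Therefore the state at step 3410 equals the state at step 3 + ((3410 - 3) mod 1) = 3, which is [146, 146, 146, 146, 146, 146, 146].

Derivation:
t=0: [108, 121, 26, 2, 208, 37, 160]
t=1: [100, 100, 89, 82, 90, 91, 98]
t=2: [145, 145, 144, 144, 144, 144, 145]
t=3: [146, 146, 146, 146, 146, 146, 146]
t=4: [146, 146, 146, 146, 146, 146, 146]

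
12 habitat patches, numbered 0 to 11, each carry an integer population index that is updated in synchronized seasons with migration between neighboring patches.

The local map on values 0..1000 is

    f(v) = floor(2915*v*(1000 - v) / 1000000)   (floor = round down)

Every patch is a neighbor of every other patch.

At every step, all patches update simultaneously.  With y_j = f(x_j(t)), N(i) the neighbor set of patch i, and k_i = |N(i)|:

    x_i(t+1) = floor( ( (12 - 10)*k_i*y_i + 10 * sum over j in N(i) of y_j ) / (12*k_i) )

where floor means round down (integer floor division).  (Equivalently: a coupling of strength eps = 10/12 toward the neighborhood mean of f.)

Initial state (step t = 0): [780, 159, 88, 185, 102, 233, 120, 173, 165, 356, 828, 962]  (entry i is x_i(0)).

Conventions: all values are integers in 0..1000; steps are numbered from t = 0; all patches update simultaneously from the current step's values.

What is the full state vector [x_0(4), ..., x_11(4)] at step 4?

Answer: [685, 685, 685, 685, 685, 685, 685, 685, 685, 685, 685, 685]

Derivation:
t=0: [780, 159, 88, 185, 102, 233, 120, 173, 165, 356, 828, 962]
t=1: [398, 388, 374, 393, 377, 400, 381, 391, 389, 413, 390, 362]
t=2: [691, 691, 690, 691, 690, 691, 690, 691, 691, 692, 691, 689]
t=3: [622, 622, 622, 622, 622, 622, 622, 622, 622, 622, 622, 622]
t=4: [685, 685, 685, 685, 685, 685, 685, 685, 685, 685, 685, 685]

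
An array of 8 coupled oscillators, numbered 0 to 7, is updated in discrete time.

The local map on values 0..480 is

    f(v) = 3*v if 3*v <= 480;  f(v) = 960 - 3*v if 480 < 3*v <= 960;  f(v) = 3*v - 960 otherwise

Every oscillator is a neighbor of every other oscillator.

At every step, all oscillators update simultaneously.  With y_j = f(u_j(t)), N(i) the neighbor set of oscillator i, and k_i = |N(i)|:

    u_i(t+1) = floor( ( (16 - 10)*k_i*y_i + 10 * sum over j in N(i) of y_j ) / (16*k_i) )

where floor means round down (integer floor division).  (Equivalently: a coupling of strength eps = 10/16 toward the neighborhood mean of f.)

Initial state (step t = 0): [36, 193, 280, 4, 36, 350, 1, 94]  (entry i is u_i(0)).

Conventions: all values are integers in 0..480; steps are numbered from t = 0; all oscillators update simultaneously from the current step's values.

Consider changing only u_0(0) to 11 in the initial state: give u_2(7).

Simulating step by step:
t=0: [11, 193, 280, 4, 36, 350, 1, 94]
t=1: [101, 200, 126, 95, 122, 117, 92, 172]
t=2: [333, 349, 354, 328, 351, 346, 325, 373]
t=3: [64, 78, 82, 60, 79, 75, 57, 98]
t=4: [213, 225, 229, 210, 226, 223, 207, 242]
t=5: [301, 291, 288, 304, 290, 293, 307, 277]
t=6: [72, 80, 83, 69, 81, 79, 67, 92]
t=7: [228, 235, 238, 226, 236, 234, 224, 245]

Answer: u_2(7) = 238
Key observation: This trace re-runs the system from the modified initial state.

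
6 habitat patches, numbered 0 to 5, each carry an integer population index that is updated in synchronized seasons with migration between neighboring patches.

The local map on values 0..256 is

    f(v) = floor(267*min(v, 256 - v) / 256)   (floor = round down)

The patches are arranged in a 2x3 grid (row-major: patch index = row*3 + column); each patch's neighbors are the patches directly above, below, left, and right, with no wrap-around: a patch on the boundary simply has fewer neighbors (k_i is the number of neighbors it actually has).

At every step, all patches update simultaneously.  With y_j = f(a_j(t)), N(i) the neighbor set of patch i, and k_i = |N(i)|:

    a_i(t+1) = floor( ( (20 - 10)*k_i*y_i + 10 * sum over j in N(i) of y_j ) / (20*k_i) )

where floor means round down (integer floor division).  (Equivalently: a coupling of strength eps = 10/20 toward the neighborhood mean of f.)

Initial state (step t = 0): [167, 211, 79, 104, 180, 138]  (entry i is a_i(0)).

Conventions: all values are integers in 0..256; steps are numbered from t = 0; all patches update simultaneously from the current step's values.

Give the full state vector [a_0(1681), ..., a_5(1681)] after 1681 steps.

Simulating step by step:
t=0: [167, 211, 79, 104, 180, 138]
t=1: [84, 65, 83, 96, 85, 101]
t=2: [85, 77, 86, 93, 89, 96]
t=3: [88, 84, 89, 93, 92, 95]
t=4: [91, 89, 92, 94, 94, 96]
t=5: [94, 93, 95, 97, 97, 98]
t=6: [98, 97, 99, 100, 100, 101]
t=7: [102, 102, 103, 103, 103, 104]
t=8: [106, 106, 107, 106, 107, 107]
t=9: [110, 110, 110, 110, 110, 111]
t=10: [114, 114, 114, 114, 114, 114]
t=11: [118, 118, 118, 118, 118, 118]
t=12: [123, 123, 123, 123, 123, 123]
t=13: [128, 128, 128, 128, 128, 128]
t=14: [133, 133, 133, 133, 133, 133]
t=15: [128, 128, 128, 128, 128, 128]

Answer: [128, 128, 128, 128, 128, 128]
Key observation: The state at step 13, [128, 128, 128, 128, 128, 128], reappears at step 15: the system is in a cycle of period 2 from step 13 on.  Therefore the state at step 1681 equals the state at step 13 + ((1681 - 13) mod 2) = 13, which is [128, 128, 128, 128, 128, 128].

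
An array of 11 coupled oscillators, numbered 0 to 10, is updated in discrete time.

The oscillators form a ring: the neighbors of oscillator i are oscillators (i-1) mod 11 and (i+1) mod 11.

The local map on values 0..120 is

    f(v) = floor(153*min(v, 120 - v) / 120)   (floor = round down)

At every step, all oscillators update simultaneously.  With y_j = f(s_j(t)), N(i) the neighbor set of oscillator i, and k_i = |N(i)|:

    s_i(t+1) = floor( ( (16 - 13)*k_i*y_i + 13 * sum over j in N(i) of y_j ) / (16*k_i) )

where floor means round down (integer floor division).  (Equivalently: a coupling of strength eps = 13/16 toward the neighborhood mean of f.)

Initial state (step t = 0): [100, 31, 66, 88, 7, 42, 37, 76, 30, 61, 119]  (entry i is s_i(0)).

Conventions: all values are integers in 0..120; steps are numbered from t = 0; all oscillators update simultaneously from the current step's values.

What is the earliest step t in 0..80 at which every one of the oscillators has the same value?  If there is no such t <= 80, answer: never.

Simulating step by step:
t=0: [100, 31, 66, 88, 7, 42, 37, 76, 30, 61, 119]  (not all equal)
t=1: [20, 45, 44, 38, 39, 32, 53, 45, 60, 29, 40]  (not all equal)
t=2: [48, 43, 53, 51, 44, 54, 51, 68, 52, 58, 34]  (not all equal)
t=3: [50, 62, 60, 62, 64, 61, 66, 65, 68, 57, 62]  (not all equal)
t=4: [71, 70, 73, 73, 73, 70, 71, 67, 70, 69, 68]  (not all equal)
t=5: [64, 60, 60, 59, 60, 60, 64, 63, 65, 64, 63]  (not all equal)
t=6: [73, 73, 75, 75, 75, 73, 73, 70, 71, 71, 71]  (not all equal)
t=7: [60, 58, 57, 57, 57, 58, 60, 60, 62, 62, 60]  (not all equal)
t=8: [74, 73, 72, 72, 72, 73, 74, 74, 74, 74, 74]  (not all equal)
t=9: [58, 59, 60, 61, 60, 59, 58, 58, 58, 58, 58]  (not all equal)
t=10: [73, 74, 75, 75, 75, 74, 73, 73, 73, 73, 73]  (not all equal)
t=11: [58, 58, 57, 57, 57, 58, 58, 59, 59, 59, 59]  (not all equal)
t=12: [73, 72, 72, 72, 72, 72, 73, 74, 75, 75, 74]  (not all equal)
t=13: [59, 60, 61, 61, 61, 60, 59, 58, 57, 57, 58]  (not all equal)
t=14: [74, 75, 75, 75, 75, 75, 74, 73, 72, 72, 73]  (not all equal)
t=15: [58, 57, 57, 57, 57, 57, 58, 59, 60, 60, 59]  (not all equal)
t=16: [73, 72, 72, 72, 72, 72, 73, 74, 75, 75, 74]  (not all equal)

Answer: never
Key observation: The state at step 12 reappears at step 16 — the system is in a cycle of period 4 from step 12 on.  No step 0..16 is synchronized, and the cycle repeats forever, so no step up to 80 (or ever) has all oscillators equal.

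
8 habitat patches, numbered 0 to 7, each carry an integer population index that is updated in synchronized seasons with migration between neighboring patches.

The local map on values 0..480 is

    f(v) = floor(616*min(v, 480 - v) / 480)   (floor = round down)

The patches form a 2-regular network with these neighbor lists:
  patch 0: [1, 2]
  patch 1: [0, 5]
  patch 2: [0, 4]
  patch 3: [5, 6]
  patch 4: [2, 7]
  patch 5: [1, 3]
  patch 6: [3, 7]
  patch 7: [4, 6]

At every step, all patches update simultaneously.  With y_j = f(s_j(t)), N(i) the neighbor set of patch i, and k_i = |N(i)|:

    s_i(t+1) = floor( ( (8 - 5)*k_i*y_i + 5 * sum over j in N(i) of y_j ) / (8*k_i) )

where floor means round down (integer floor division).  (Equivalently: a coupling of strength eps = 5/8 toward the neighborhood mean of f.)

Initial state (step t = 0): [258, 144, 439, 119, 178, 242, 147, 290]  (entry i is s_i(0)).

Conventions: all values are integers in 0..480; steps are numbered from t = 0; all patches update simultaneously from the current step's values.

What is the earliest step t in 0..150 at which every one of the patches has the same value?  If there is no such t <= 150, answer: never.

Answer: 15
Key observation: Synchronization is absorbing here: once all patches are equal they stay equal, and step 15 is the first all-equal step.

Derivation:
t=0: [258, 144, 439, 119, 178, 242, 147, 290]  (not all equal)
t=1: [180, 253, 179, 211, 177, 219, 193, 221]  (not all equal)
t=2: [249, 269, 229, 266, 245, 280, 265, 254]  (not all equal)
t=3: [286, 273, 296, 268, 295, 266, 279, 288]  (not all equal)
t=4: [249, 262, 240, 267, 239, 270, 258, 246]  (not all equal)
t=5: [294, 281, 303, 275, 304, 273, 285, 296]  (not all equal)
t=6: [239, 252, 229, 259, 229, 261, 249, 236]  (not all equal)
t=7: [297, 292, 297, 286, 295, 285, 293, 297]  (not all equal)
t=8: [236, 241, 234, 245, 235, 246, 240, 236]  (not all equal)
t=9: [302, 302, 300, 302, 301, 302, 303, 303]  (not all equal)
t=10: [228, 228, 229, 227, 229, 228, 227, 227]  (not all equal)
t=11: [292, 292, 292, 291, 292, 291, 291, 291]  (not all equal)
t=12: [241, 241, 241, 242, 241, 241, 242, 241]  (not all equal)
t=13: [306, 306, 306, 305, 306, 305, 305, 305]  (not all equal)
t=14: [223, 223, 223, 224, 223, 223, 224, 223]  (not all equal)
t=15: [286, 286, 286, 286, 286, 286, 286, 286]  (all equal)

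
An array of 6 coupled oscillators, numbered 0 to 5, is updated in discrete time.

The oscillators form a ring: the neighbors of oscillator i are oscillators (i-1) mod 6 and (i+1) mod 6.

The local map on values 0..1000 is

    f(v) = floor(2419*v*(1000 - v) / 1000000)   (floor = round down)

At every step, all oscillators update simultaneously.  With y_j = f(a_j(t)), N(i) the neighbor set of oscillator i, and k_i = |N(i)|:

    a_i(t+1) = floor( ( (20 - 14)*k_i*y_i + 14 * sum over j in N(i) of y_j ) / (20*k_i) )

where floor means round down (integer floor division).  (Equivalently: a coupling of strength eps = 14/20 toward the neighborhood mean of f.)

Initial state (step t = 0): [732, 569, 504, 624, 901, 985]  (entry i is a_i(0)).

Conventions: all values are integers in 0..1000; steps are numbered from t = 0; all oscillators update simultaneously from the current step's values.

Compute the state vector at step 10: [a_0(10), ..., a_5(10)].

Simulating step by step:
t=0: [732, 569, 504, 624, 901, 985]
t=1: [362, 555, 587, 456, 275, 251]
t=2: [535, 579, 594, 553, 513, 500]
t=3: [597, 591, 590, 594, 601, 602]
t=4: [581, 583, 583, 582, 580, 580]
t=5: [588, 588, 588, 588, 588, 588]
t=6: [586, 586, 586, 586, 586, 586]
t=7: [586, 586, 586, 586, 586, 586]
t=8: [586, 586, 586, 586, 586, 586]
t=9: [586, 586, 586, 586, 586, 586]
t=10: [586, 586, 586, 586, 586, 586]

Answer: [586, 586, 586, 586, 586, 586]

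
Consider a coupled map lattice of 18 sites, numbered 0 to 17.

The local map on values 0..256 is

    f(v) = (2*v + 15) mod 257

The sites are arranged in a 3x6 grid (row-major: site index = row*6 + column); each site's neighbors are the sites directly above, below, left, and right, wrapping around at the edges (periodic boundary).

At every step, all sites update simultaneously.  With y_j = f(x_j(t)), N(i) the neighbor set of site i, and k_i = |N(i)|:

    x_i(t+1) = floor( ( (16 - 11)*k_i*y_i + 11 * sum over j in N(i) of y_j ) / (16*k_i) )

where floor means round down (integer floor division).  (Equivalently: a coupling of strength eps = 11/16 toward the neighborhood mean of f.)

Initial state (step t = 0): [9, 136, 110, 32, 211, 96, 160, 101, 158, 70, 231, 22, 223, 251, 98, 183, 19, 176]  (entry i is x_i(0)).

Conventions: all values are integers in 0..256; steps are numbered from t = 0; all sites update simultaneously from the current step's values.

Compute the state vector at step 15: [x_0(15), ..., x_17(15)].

Answer: [78, 36, 53, 58, 57, 75, 68, 57, 107, 160, 127, 111, 135, 69, 64, 72, 103, 134]

Derivation:
t=0: [9, 136, 110, 32, 211, 96, 160, 101, 158, 70, 231, 22, 223, 251, 98, 183, 19, 176]
t=1: [99, 93, 141, 143, 152, 130, 112, 99, 163, 133, 145, 124, 102, 114, 140, 124, 125, 124]
t=2: [182, 184, 75, 36, 39, 54, 186, 198, 80, 38, 32, 55, 188, 191, 75, 21, 23, 45]
t=3: [126, 139, 146, 96, 89, 114, 132, 146, 153, 96, 88, 114, 127, 143, 143, 87, 76, 108]
t=4: [56, 37, 75, 174, 199, 192, 61, 44, 80, 176, 198, 194, 56, 38, 73, 166, 190, 186]
t=5: [124, 111, 142, 122, 141, 140, 129, 116, 147, 124, 142, 142, 123, 110, 139, 116, 134, 135]
t=6: [52, 165, 69, 58, 31, 31, 56, 170, 73, 60, 32, 34, 50, 163, 110, 89, 69, 27]
t=7: [107, 105, 153, 136, 99, 83, 111, 109, 157, 139, 101, 86, 104, 118, 175, 172, 119, 95]
t=8: [220, 203, 94, 80, 183, 199, 223, 207, 98, 83, 186, 202, 228, 214, 117, 105, 205, 209]
t=9: [188, 181, 200, 180, 146, 162, 191, 185, 204, 183, 149, 165, 198, 195, 219, 203, 165, 175]
t=10: [127, 135, 152, 122, 74, 90, 130, 138, 156, 125, 77, 93, 139, 149, 170, 141, 92, 104]
t=11: [51, 36, 53, 47, 148, 163, 54, 40, 56, 50, 150, 166, 64, 51, 69, 65, 164, 178]
t=12: [111, 104, 119, 108, 74, 90, 114, 107, 122, 111, 77, 93, 125, 118, 135, 124, 90, 104]
t=13: [189, 236, 162, 185, 186, 202, 191, 195, 129, 144, 189, 205, 166, 162, 96, 120, 157, 172]
t=14: [149, 148, 125, 128, 126, 142, 136, 126, 88, 106, 114, 145, 107, 141, 139, 157, 129, 116]
t=15: [78, 36, 53, 58, 57, 75, 68, 57, 107, 160, 127, 111, 135, 69, 64, 72, 103, 134]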